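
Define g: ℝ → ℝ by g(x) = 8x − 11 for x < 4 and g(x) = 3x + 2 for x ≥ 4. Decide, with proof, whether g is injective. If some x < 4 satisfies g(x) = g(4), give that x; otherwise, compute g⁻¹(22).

25/8

Both pieces are strictly increasing (slopes 8 and 3), so each is injective on its own interval.
The left piece maps (−∞, 4) onto (−∞, 21); the right piece maps [4, ∞) onto [14, ∞).
These images overlap. In particular g(4) = 14 (right piece), and solving 8x − 11 = 14 on the left piece gives x = 25/8 < 4.
So g(25/8) = g(4) with 25/8 ≠ 4, and g is not injective. This x = 25/8 is the requested value below 4.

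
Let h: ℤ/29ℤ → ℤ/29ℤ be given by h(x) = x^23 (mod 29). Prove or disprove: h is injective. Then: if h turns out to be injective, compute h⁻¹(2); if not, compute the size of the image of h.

Since 29 is prime, the nonzero elements of ℤ/29ℤ form a cyclic group of order 28.
As gcd(23, 28) = 1, raising to the 23rd power is a bijection on this group: if u^23 ≡ v^23 then (uv^{−1})^23 = 1, and the only element of order dividing gcd(23, 28) = 1 is 1, so u = v.
With h(0) = 0 this makes h injective on all of ℤ/29ℤ, hence bijective (finite equal-size domain and codomain). In particular h is injective.
Since h is injective, we find the preimage of 2. The inverse of x ↦ x^23 on (ℤ/29ℤ)^× is x ↦ x^11, because 23·11 = 253 = 9·28 + 1 ≡ 1 (mod 28) and x^{28} = 1 for x ≠ 0 (Fermat). So h⁻¹(2) = 2^11 mod 29.
Repeated squaring mod 29: 2^1 ≡ 2, 2^2 ≡ 2² = 4, 2^4 ≡ 4² = 16, 2^8 ≡ 16² = 256 ≡ 24. Since 11 = 8 + 2 + 1, 2^11 ≡ 24·4·2: 24·4 = 96 ≡ 9, then 9·2 = 18. So 2^11 ≡ 18 (mod 29).
Hence h⁻¹(2) = 18.

18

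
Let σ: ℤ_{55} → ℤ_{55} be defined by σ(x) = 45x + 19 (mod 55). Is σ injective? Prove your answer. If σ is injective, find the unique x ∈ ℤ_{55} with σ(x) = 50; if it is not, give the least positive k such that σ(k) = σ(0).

11

By definition, σ is injective when σ(a) = σ(b) forces a = b.
We have gcd(45, 55) = 5 > 1. Taking a = 0 and b = 11: σ(0) = 19 and σ(11) = 45·11 + 19 = 514 ≡ 19 (mod 55).
So σ(0) = σ(11) while 0 ≠ 11, thus σ is not injective.
Since σ is not injective, we find the least positive k with σ(k) = σ(0): this means 45k ≡ 0 (mod 55), i.e. 55 ∣ 45k. Since gcd(45, 55) = 5, dividing through by 5 this holds exactly when 11 ∣ 9k, and as gcd(9, 11) = 1, exactly when 11 ∣ k.
The smallest positive such k is 11.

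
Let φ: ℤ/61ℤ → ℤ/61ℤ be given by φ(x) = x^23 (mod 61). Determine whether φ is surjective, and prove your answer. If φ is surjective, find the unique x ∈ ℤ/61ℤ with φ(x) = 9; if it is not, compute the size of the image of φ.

20

Since 61 is prime, the nonzero elements of ℤ/61ℤ form a cyclic group of order 60.
As gcd(23, 60) = 1, raising to the 23rd power is a bijection on this group: if a^23 ≡ b^23 then (ab^{−1})^23 = 1, and the only element of order dividing gcd(23, 60) = 1 is 1, so a = b.
With φ(0) = 0 this makes φ injective on all of ℤ/61ℤ, hence bijective (finite equal-size domain and codomain). In particular φ is surjective.
Since φ is surjective, we find the preimage of 9. The inverse of x ↦ x^23 on (ℤ/61ℤ)^× is x ↦ x^47, because 23·47 = 1081 = 18·60 + 1 ≡ 1 (mod 60) and x^{60} = 1 for x ≠ 0 (Fermat). So φ⁻¹(9) = 9^47 mod 61.
Repeated squaring mod 61: 9^1 ≡ 9, 9^2 ≡ 9² = 81 ≡ 20, 9^4 ≡ 20² = 400 ≡ 34, 9^8 ≡ 34² = 1156 ≡ 58, 9^16 ≡ 58² = 3364 ≡ 9, 9^32 ≡ 9² = 81 ≡ 20. Since 47 = 32 + 8 + 4 + 2 + 1, 9^47 ≡ 20·58·34·20·9: 20·58 = 1160 ≡ 1, then 1·34 = 34, then 34·20 = 680 ≡ 9, then 9·9 = 81 ≡ 20. So 9^47 ≡ 20 (mod 61).
Hence φ⁻¹(9) = 20.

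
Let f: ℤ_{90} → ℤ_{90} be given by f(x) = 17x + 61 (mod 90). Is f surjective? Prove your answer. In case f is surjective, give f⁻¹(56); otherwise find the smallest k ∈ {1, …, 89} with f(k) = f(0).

5

Since gcd(17, 90) = 1, 17 is invertible modulo 90. Euclid's algorithm: 90 = 5·17 + 5, 17 = 3·5 + 2, 5 = 2·2 + 1; back-substituting gives 1 = 53·17 − 10·90, so 17⁻¹ ≡ 53 (mod 90).
For any y ∈ ℤ_{90}, x = 53(y − 61) mod 90 satisfies f(x) = 17·53(y − 61) + 61 ≡ y (since 17·53 ≡ 1 mod 90). So every y has a preimage.
So f is surjective.
Since f is surjective, we find f⁻¹(56): we need 17x ≡ 56 − 61 ≡ 85 (mod 90). Using 17⁻¹ = 53: x ≡ 53·85 = 4505 = 50·90 + 5, so x = 5.
Check: f(5) = 17·5 + 61 = 146 = 1·90 + 56 ≡ 56 (mod 90).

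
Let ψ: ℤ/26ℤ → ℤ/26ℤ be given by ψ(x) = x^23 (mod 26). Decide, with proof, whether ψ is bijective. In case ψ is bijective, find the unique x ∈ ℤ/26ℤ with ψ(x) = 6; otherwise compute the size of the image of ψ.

24

Computing x^23 mod 26 for each x (by repeated squaring, reducing mod 26 at every step), the values ψ(0), ψ(1), …, ψ(25) are: 0, 1, 20, 9, 10, 21, 24, 15, 18, 3, 4, 19, 12, 13, 14, 7, 22, 23, 8, 11, 2, 5, 16, 17, 6, 25.
Every element of ℤ/26ℤ appears exactly once in this list, so ψ is a bijection, and in particular bijective.
Since ψ is bijective, we read off the preimage of 6 from the same table: ψ(24) = 6, so ψ⁻¹(6) = 24.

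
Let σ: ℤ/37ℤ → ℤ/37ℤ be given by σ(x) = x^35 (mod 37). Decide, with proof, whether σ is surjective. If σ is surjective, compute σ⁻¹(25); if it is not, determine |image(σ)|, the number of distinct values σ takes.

Since 37 is prime, the nonzero elements of ℤ/37ℤ form a cyclic group of order 36.
As gcd(35, 36) = 1, raising to the 35th power is a bijection on this group: if a^35 ≡ b^35 then (ab^{−1})^35 = 1, and the only element of order dividing gcd(35, 36) = 1 is 1, so a = b.
With σ(0) = 0 this makes σ injective on all of ℤ/37ℤ, hence bijective (finite equal-size domain and codomain). In particular σ is surjective.
Since σ is surjective, we find the preimage of 25. The inverse of x ↦ x^35 on (ℤ/37ℤ)^× is x ↦ x^35, because 35·35 = 1225 = 34·36 + 1 ≡ 1 (mod 36) and x^{36} = 1 for x ≠ 0 (Fermat). So σ⁻¹(25) = 25^35 mod 37.
Repeated squaring mod 37: 25^1 ≡ 25, 25^2 ≡ 25² = 625 ≡ 33, 25^4 ≡ 33² = 1089 ≡ 16, 25^8 ≡ 16² = 256 ≡ 34, 25^16 ≡ 34² = 1156 ≡ 9, 25^32 ≡ 9² = 81 ≡ 7. Since 35 = 32 + 2 + 1, 25^35 ≡ 7·33·25: 7·33 = 231 ≡ 9, then 9·25 = 225 ≡ 3. So 25^35 ≡ 3 (mod 37).
Hence σ⁻¹(25) = 3.

3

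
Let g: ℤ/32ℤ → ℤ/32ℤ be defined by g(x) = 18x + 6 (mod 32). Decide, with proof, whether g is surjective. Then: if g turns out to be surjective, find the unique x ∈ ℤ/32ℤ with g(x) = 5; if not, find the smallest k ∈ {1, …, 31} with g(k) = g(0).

16

By definition, g is surjective if every y in the codomain equals g(x) for some x in the domain.
Since gcd(18, 32) = 2, we have 18x ≡ 0 (mod 2) for all x, so g(x) ≡ 0 (mod 2).
But 1 ≢ 0 (mod 2), so 1 ∈ ℤ/32ℤ has no preimage. Hence g is not surjective.
Since g is not surjective, we find the least positive k with g(k) = g(0): this means 18k ≡ 0 (mod 32), i.e. 32 ∣ 18k. Since gcd(18, 32) = 2, dividing through by 2 this holds exactly when 16 ∣ 9k, and as gcd(9, 16) = 1, exactly when 16 ∣ k.
The smallest positive such k is 16.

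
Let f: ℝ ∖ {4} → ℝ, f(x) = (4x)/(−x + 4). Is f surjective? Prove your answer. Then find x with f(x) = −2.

If f(x) = −4, cross-multiplying gives −1(4x) = 4(−x + 4), which simplifies to 0 = 16 — false.  So −4 has no preimage and f is not surjective.
Solving f(x) = −2: cross-multiplying gives 4x = −2(−x + 4), which rearranges to 2x = −8, so x = −4.

-4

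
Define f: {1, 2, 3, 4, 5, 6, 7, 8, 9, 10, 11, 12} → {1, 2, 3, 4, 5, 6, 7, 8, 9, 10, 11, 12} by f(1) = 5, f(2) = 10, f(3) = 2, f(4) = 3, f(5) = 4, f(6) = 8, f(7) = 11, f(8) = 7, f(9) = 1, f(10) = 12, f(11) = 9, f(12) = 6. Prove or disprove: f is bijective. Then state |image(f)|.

The values 5, 10, 2, 3, 4, 8, 11, 7, 1, 12, 9, 6 are a permutation of {1, 2, 3, 4, 5, 6, 7, 8, 9, 10, 11, 12}: each element appears exactly once.
So f is injective and surjective, hence bijective.
The image of f is {1, 2, 3, 4, 5, 6, 7, 8, 9, 10, 11, 12}, which has 12 elements.

12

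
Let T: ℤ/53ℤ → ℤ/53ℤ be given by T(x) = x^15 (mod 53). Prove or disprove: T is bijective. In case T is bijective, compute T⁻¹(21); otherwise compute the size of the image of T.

Since 53 is prime, the nonzero elements of ℤ/53ℤ form a cyclic group of order 52.
As gcd(15, 52) = 1, raising to the 15th power is a bijection on this group: if x_1^15 ≡ x_2^15 then (x_1x_2^{−1})^15 = 1, and the only element of order dividing gcd(15, 52) = 1 is 1, so x_1 = x_2.
With T(0) = 0 this makes T injective on all of ℤ/53ℤ, hence bijective (finite equal-size domain and codomain). In particular T is bijective.
Since T is bijective, we find the preimage of 21. The inverse of x ↦ x^15 on (ℤ/53ℤ)^× is x ↦ x^7, because 15·7 = 105 = 2·52 + 1 ≡ 1 (mod 52) and x^{52} = 1 for x ≠ 0 (Fermat). So T⁻¹(21) = 21^7 mod 53.
Repeated squaring mod 53: 21^1 ≡ 21, 21^2 ≡ 21² = 441 ≡ 17, 21^4 ≡ 17² = 289 ≡ 24. Since 7 = 4 + 2 + 1, 21^7 ≡ 24·17·21: 24·17 = 408 ≡ 37, then 37·21 = 777 ≡ 35. So 21^7 ≡ 35 (mod 53).
Hence T⁻¹(21) = 35.

35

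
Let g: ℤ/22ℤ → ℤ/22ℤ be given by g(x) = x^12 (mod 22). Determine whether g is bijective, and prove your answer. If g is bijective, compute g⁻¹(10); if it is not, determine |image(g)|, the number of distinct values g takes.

12

g(10): Repeated squaring mod 22: 10^1 ≡ 10, 10^2 ≡ 10² = 100 ≡ 12, 10^4 ≡ 12² = 144 ≡ 12, 10^8 ≡ 12² = 144 ≡ 12. Since 12 = 8 + 4, 10^12 ≡ 12·12: 12·12 = 144 ≡ 12. So 10^12 ≡ 12 (mod 22).
g(12): Repeated squaring mod 22: 12^1 ≡ 12, 12^2 ≡ 12² = 144 ≡ 12, 12^4 ≡ 12² = 144 ≡ 12, 12^8 ≡ 12² = 144 ≡ 12. Since 12 = 8 + 4, 12^12 ≡ 12·12: 12·12 = 144 ≡ 12. So 12^12 ≡ 12 (mod 22).
So g(10) = g(12) = 12 while 10 ≠ 12, thus g is not injective, hence not bijective.
Since g is not bijective, we determine |image(g)|. Computing x^12 mod 22 for each x (by repeated squaring, reducing mod 22 at every step), the values g(0), g(1), …, g(21) are: 0, 1, 4, 9, 16, 3, 14, 5, 20, 15, 12, 11, 12, 15, 20, 5, 14, 3, 16, 9, 4, 1.
The distinct values are {0, 1, 3, 4, 5, 9, 11, 12, 14, 15, 16, 20}; there are 12 of them.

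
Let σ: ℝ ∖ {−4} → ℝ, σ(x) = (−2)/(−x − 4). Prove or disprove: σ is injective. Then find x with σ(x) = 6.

Suppose σ(u) = σ(v). Cross-multiplying: (−2)(−v − 4) = (−2)(−u − 4).
Expanding both sides and cancelling the symmetric terms leaves −2·(u − v) = 0. Since −2 ≠ 0, u = v. So σ is injective.
Solving σ(x) = 6: cross-multiplying gives −2 = 6(−x − 4), which rearranges to 6x = −22, so x = −11/3.

-11/3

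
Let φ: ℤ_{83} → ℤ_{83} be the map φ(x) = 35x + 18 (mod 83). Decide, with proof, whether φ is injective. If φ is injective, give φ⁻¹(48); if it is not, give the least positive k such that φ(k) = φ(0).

72

Suppose φ(u) = φ(v) in ℤ_{83}. Then 35u + 18 ≡ 35v + 18 (mod 83), thus 35(u − v) ≡ 0 (mod 83).
Since gcd(35, 83) = 1, 35 is invertible modulo 83, thus u − v ≡ 0 (mod 83), i.e. u = v.
Thus φ is injective.
We now compute 35⁻¹ mod 83 explicitly. Euclid's algorithm: 83 = 2·35 + 13, 35 = 2·13 + 9, 13 = 1·9 + 4, 9 = 2·4 + 1; back-substituting gives 1 = 19·35 − 8·83, so 35⁻¹ ≡ 19 (mod 83).
Since φ is injective, we compute φ⁻¹(48): solve 35x + 18 ≡ 48 (mod 83), i.e. 35x ≡ 30 (mod 83).
Multiplying by 35⁻¹ = 19 gives x ≡ 19·30 = 570 = 6·83 + 72 ≡ 72 (mod 83).
Check: φ(72) = 35·72 + 18 = 2538 = 30·83 + 48 ≡ 48 (mod 83).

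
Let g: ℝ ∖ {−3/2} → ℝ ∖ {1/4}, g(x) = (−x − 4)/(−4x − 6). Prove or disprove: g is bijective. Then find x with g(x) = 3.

-14/11

Suppose g(a) = g(b). Cross-multiplying: (−a − 4)(−4b − 6) = (−b − 4)(−4a − 6).
Expanding both sides and cancelling the symmetric terms leaves −10·(a − b) = 0. Since −10 ≠ 0, a = b. Hence g is injective.
For any y ≠ 1/4, solving y(−4x − 6) = −x − 4 for x gives a well-defined x ≠ −3/2. So g is surjective.
Thus g is bijective.
Solving g(x) = 3: cross-multiplying gives −x − 4 = 3(−4x − 6), which rearranges to 11x = −14, so x = −14/11.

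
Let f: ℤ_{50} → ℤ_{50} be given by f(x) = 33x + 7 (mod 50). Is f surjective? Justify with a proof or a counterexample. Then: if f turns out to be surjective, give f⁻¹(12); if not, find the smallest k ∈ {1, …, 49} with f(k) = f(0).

35

By definition, surjectivity means every element of the codomain has a preimage under f.
Since gcd(33, 50) = 1, 33 is invertible modulo 50. Euclid's algorithm: 50 = 1·33 + 17, 33 = 1·17 + 16, 17 = 1·16 + 1; back-substituting gives 1 = 47·33 − 31·50, so 33⁻¹ ≡ 47 (mod 50).
For any y ∈ ℤ_{50}, x = 47(y − 7) mod 50 satisfies f(x) = 33·47(y − 7) + 7 ≡ y (since 33·47 ≡ 1 mod 50). So every y has a preimage.
So f is surjective.
Since f is surjective, we find f⁻¹(12): we need 33x ≡ 12 − 7 ≡ 5 (mod 50). Using 33⁻¹ = 47: x ≡ 47·5 = 235 = 4·50 + 35, so x = 35.
Check: f(35) = 33·35 + 7 = 1162 = 23·50 + 12 ≡ 12 (mod 50).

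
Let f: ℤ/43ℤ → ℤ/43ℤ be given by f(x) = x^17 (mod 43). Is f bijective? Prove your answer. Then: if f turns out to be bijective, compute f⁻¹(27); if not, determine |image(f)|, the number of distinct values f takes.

Since 43 is prime, the nonzero elements of ℤ/43ℤ form a cyclic group of order 42.
As gcd(17, 42) = 1, raising to the 17th power is a bijection on this group: if x_1^17 ≡ x_2^17 then (x_1x_2^{−1})^17 = 1, and the only element of order dividing gcd(17, 42) = 1 is 1, so x_1 = x_2.
With f(0) = 0 this makes f injective on all of ℤ/43ℤ, hence bijective (finite equal-size domain and codomain). In particular f is bijective.
Since f is bijective, we find the preimage of 27. The inverse of x ↦ x^17 on (ℤ/43ℤ)^× is x ↦ x^5, because 17·5 = 85 = 2·42 + 1 ≡ 1 (mod 42) and x^{42} = 1 for x ≠ 0 (Fermat). So f⁻¹(27) = 27^5 mod 43.
Repeated squaring mod 43: 27^1 ≡ 27, 27^2 ≡ 27² = 729 ≡ 41, 27^4 ≡ 41² = 1681 ≡ 4. Since 5 = 4 + 1, 27^5 ≡ 4·27: 4·27 = 108 ≡ 22. So 27^5 ≡ 22 (mod 43).
Hence f⁻¹(27) = 22.

22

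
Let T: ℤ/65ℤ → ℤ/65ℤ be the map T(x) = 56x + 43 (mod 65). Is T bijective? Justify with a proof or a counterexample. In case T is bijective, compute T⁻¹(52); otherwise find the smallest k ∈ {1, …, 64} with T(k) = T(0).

64

Suppose T(a) = T(b) in ℤ/65ℤ. Then 56a + 43 ≡ 56b + 43 (mod 65), therefore 56(a − b) ≡ 0 (mod 65).
Since gcd(56, 65) = 1, 56 is invertible modulo 65, hence a − b ≡ 0 (mod 65), i.e. a = b.
We now compute 56⁻¹ mod 65 explicitly. Euclid's algorithm: 65 = 1·56 + 9, 56 = 6·9 + 2, 9 = 4·2 + 1; back-substituting gives 1 = 36·56 − 31·65, so 56⁻¹ ≡ 36 (mod 65).
For any y ∈ ℤ/65ℤ, x = 36(y − 43) mod 65 satisfies T(x) = 56·36(y − 43) + 43 ≡ y (since 56·36 ≡ 1 mod 65). So every y has a preimage.
So T is bijective.
Since T is bijective, we find T⁻¹(52): we need 56x ≡ 52 − 43 ≡ 9 (mod 65). Using 56⁻¹ = 36: x ≡ 36·9 = 324 = 4·65 + 64, so x = 64.
Check: T(64) = 56·64 + 43 = 3627 = 55·65 + 52 ≡ 52 (mod 65).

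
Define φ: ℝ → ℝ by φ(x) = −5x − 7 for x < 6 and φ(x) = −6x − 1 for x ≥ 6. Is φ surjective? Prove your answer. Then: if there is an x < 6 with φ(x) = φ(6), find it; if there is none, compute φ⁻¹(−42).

41/6

Both pieces are strictly decreasing (slopes −5 and −6), so each is injective on its own interval.
The left piece maps (−∞, 6) onto (−37, ∞); the right piece maps [6, ∞) onto (−∞, −37].
These images together cover ℝ, so φ is surjective.
Because the two images are disjoint, no x < 6 has φ(x) = φ(6), so we compute φ⁻¹(−42): −42 lies in (−∞, −37], so solve −6x − 1 = −42: x = (−42 + 1)/(−6) = 41/6.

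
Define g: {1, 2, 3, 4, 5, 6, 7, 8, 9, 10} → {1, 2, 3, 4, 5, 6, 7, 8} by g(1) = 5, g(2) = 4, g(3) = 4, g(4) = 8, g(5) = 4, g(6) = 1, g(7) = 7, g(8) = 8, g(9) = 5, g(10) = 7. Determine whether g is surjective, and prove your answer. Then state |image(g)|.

5

No element maps to 2, so g is not surjective.
The image of g is {1, 4, 5, 7, 8}, which has 5 elements.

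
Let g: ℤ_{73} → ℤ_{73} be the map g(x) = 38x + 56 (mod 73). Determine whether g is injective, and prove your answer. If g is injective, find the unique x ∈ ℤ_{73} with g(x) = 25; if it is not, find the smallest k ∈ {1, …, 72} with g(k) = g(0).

28

If g(s) = g(t), then 38s ≡ 38t (mod 73). Because gcd(38, 73) = 1, we may cancel 38 to get s ≡ t (mod 73).
So g is injective.
We now compute 38⁻¹ mod 73 explicitly. Euclid's algorithm: 73 = 1·38 + 35, 38 = 1·35 + 3, 35 = 11·3 + 2, 3 = 1·2 + 1; back-substituting gives 1 = 25·38 − 13·73, so 38⁻¹ ≡ 25 (mod 73).
Since g is injective, we find g⁻¹(25): we need 38x ≡ 25 − 56 ≡ 42 (mod 73). Using 38⁻¹ = 25: x ≡ 25·42 = 1050 = 14·73 + 28, so x = 28.
Check: g(28) = 38·28 + 56 = 1120 = 15·73 + 25 ≡ 25 (mod 73).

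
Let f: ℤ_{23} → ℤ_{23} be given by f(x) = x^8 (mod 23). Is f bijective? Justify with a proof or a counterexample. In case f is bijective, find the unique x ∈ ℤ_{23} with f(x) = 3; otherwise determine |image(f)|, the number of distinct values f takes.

12

f(11): Repeated squaring mod 23: 11^1 ≡ 11, 11^2 ≡ 11² = 121 ≡ 6, 11^4 ≡ 6² = 36 ≡ 13, 11^8 ≡ 13² = 169 ≡ 8. So 11^8 ≡ 8 (mod 23).
f(12): Repeated squaring mod 23: 12^1 ≡ 12, 12^2 ≡ 12² = 144 ≡ 6, 12^4 ≡ 6² = 36 ≡ 13, 12^8 ≡ 13² = 169 ≡ 8. So 12^8 ≡ 8 (mod 23).
So f(11) = f(12) = 8 while 11 ≠ 12, therefore f is not injective, hence not bijective.
Since f is not bijective, we determine |image(f)|. Computing x^8 mod 23 for each x (by repeated squaring, reducing mod 23 at every step), the values f(0), f(1), …, f(22) are: 0, 1, 3, 6, 9, 16, 18, 12, 4, 13, 2, 8, 8, 2, 13, 4, 12, 18, 16, 9, 6, 3, 1.
The distinct values are {0, 1, 2, 3, 4, 6, 8, 9, 12, 13, 16, 18}; there are 12 of them.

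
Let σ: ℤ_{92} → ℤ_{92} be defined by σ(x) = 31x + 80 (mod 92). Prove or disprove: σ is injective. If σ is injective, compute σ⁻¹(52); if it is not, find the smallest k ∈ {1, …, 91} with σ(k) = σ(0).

If σ(u) = σ(v), then 31u ≡ 31v (mod 92). Because gcd(31, 92) = 1, we may cancel 31 to get u ≡ v (mod 92).
Hence σ is injective.
We now compute 31⁻¹ mod 92 explicitly. Euclid's algorithm: 92 = 2·31 + 30, 31 = 1·30 + 1; back-substituting gives 1 = 3·31 − 1·92, so 31⁻¹ ≡ 3 (mod 92).
Since σ is injective, we find σ⁻¹(52): we need 31x ≡ 52 − 80 ≡ 64 (mod 92). Using 31⁻¹ = 3: x ≡ 3·64 = 192 = 2·92 + 8, so x = 8.
Check: σ(8) = 31·8 + 80 = 328 = 3·92 + 52 ≡ 52 (mod 92).

8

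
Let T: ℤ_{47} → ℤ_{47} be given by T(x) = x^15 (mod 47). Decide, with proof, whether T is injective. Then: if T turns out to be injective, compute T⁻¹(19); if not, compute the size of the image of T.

31

Since 47 is prime, the nonzero elements of ℤ_{47} form a cyclic group of order 46.
As gcd(15, 46) = 1, raising to the 15th power is a bijection on this group: if s^15 ≡ t^15 then (st^{−1})^15 = 1, and the only element of order dividing gcd(15, 46) = 1 is 1, so s = t.
With T(0) = 0 this makes T injective on all of ℤ_{47}, hence bijective (finite equal-size domain and codomain). In particular T is injective.
Since T is injective, we find the preimage of 19. The inverse of x ↦ x^15 on (ℤ_{47})^× is x ↦ x^43, because 15·43 = 645 = 14·46 + 1 ≡ 1 (mod 46) and x^{46} = 1 for x ≠ 0 (Fermat). So T⁻¹(19) = 19^43 mod 47.
Repeated squaring mod 47: 19^1 ≡ 19, 19^2 ≡ 19² = 361 ≡ 32, 19^4 ≡ 32² = 1024 ≡ 37, 19^8 ≡ 37² = 1369 ≡ 6, 19^16 ≡ 6² = 36, 19^32 ≡ 36² = 1296 ≡ 27. Since 43 = 32 + 8 + 2 + 1, 19^43 ≡ 27·6·32·19: 27·6 = 162 ≡ 21, then 21·32 = 672 ≡ 14, then 14·19 = 266 ≡ 31. So 19^43 ≡ 31 (mod 47).
Hence T⁻¹(19) = 31.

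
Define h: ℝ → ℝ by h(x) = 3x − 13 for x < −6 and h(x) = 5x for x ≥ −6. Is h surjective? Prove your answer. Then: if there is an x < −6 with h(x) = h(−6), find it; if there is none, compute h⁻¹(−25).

-5

Both pieces are strictly increasing (slopes 3 and 5), so each is injective on its own interval.
The left piece maps (−∞, −6) onto (−∞, −31); the right piece maps [−6, ∞) onto [−30, ∞).
The union (−∞, −31) ∪ [−30, ∞) omits the interval between −31 and −30; in particular −31 has no preimage. So h is not surjective.
Because the two images are disjoint, no x < −6 has h(x) = h(−6), so we compute h⁻¹(−25): −25 lies in [−30, ∞), so solve 5x = −25: x = (−25 − 0)/5 = −5.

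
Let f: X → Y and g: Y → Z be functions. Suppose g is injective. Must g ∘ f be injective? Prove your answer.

not injective

No. Take X = {1, 2}, Y = Z = {1, 2}, f(1) = f(2) = 1, and g = identity (injective).
Then (g ∘ f)(1) = (g ∘ f)(2) = 1 with 1 ≠ 2, so g ∘ f is not injective.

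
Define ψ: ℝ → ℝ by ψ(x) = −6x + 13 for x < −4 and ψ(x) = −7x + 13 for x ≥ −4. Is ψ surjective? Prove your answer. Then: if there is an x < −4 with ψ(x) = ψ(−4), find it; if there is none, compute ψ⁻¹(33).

-14/3

Both pieces are strictly decreasing (slopes −6 and −7), so each is injective on its own interval.
The left piece maps (−∞, −4) onto (37, ∞); the right piece maps [−4, ∞) onto (−∞, 41].
The union (37, ∞) ∪ (−∞, 41] covers ℝ, so ψ is surjective.
For the follow-up: the images overlap, so an x < −4 with ψ(x) = ψ(−4) exists. ψ(−4) = 41; solving −6x + 13 = 41 for x < −4 gives x = (41 − 13)/(−6) = −14/3.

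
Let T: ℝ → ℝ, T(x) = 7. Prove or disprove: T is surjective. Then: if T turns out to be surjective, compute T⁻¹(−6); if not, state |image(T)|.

1

T(x) = 7 for all x, so 8 has no preimage and T is not surjective.
Since T is not surjective, we state |image(T)|: the image of T is {7}, which has 1 element.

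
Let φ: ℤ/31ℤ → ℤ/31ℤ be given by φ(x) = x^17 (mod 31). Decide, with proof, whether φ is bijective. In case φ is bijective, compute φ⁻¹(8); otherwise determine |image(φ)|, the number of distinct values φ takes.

Since 31 is prime, the nonzero elements of ℤ/31ℤ form a cyclic group of order 30.
As gcd(17, 30) = 1, raising to the 17th power is a bijection on this group: if u^17 ≡ v^17 then (uv^{−1})^17 = 1, and the only element of order dividing gcd(17, 30) = 1 is 1, so u = v.
With φ(0) = 0 this makes φ injective on all of ℤ/31ℤ, hence bijective (finite equal-size domain and codomain). In particular φ is bijective.
Since φ is bijective, we find the preimage of 8. The inverse of x ↦ x^17 on (ℤ/31ℤ)^× is x ↦ x^23, because 17·23 = 391 = 13·30 + 1 ≡ 1 (mod 30) and x^{30} = 1 for x ≠ 0 (Fermat). So φ⁻¹(8) = 8^23 mod 31.
Repeated squaring mod 31: 8^1 ≡ 8, 8^2 ≡ 8² = 64 ≡ 2, 8^4 ≡ 2² = 4, 8^8 ≡ 4² = 16, 8^16 ≡ 16² = 256 ≡ 8. Since 23 = 16 + 4 + 2 + 1, 8^23 ≡ 8·4·2·8: 8·4 = 32 ≡ 1, then 1·2 = 2, then 2·8 = 16. So 8^23 ≡ 16 (mod 31).
Hence φ⁻¹(8) = 16.

16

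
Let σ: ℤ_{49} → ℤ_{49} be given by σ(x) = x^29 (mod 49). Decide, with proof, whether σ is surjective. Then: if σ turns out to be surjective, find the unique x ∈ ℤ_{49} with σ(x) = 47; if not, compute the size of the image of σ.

43

σ(0) = 0^29 = 0.
σ(7): Repeated squaring mod 49: 7^1 ≡ 7, 7^2 ≡ 7² = 49 ≡ 0, 7^4 ≡ 0² = 0, 7^8 ≡ 0² = 0, 7^16 ≡ 0² = 0. Since 29 = 16 + 8 + 4 + 1, 7^29 ≡ 0·0·0·7: 0·0 = 0, then 0·0 = 0, then 0·7 = 0. So 7^29 ≡ 0 (mod 49).
So σ(0) = σ(7) = 0 while 0 ≠ 7, thus σ is not injective.
A non-injective map from the 49-element set ℤ_{49} to itself takes at most 48 distinct values, so it cannot be surjective. Hence σ is not surjective.
Since σ is not surjective, we determine |image(σ)|. Computing x^29 mod 49 for each x (by repeated squaring, reducing mod 49 at every step), the values σ(0), σ(1), …, σ(48) are: 0, 1, 11, 5, 23, 3, 6, 0, 8, 25, 33, 2, 17, 13, 0, 15, 39, 12, 30, 31, 20, 0, 22, 4, 40, 9, 45, 27, 0, 29, 18, 19, 37, 10, 34, 0, 36, 32, 47, 16, 24, 41, 0, 43, 46, 26, 44, 38, 48.
The distinct values are {0, 1, 2, 3, 4, 5, 6, 8, 9, 10, 11, 12, 13, 15, 16, 17, 18, 19, 20, 22, 23, 24, 25, 26, 27, 29, 30, 31, 32, 33, 34, 36, 37, 38, 39, 40, 41, 43, 44, 45, 46, 47, 48}; there are 43 of them.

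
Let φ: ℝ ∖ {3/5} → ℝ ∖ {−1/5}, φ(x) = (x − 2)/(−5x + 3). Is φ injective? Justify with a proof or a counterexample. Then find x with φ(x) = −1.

1/4

Suppose φ(s) = φ(t). Cross-multiplying: (s − 2)(−5t + 3) = (t − 2)(−5s + 3).
Expanding both sides and cancelling the symmetric terms leaves −7·(s − t) = 0. Since −7 ≠ 0, s = t. Hence φ is injective.
Solving φ(x) = −1: cross-multiplying gives x − 2 = −1(−5x + 3), which rearranges to −4x = −1, so x = 1/4.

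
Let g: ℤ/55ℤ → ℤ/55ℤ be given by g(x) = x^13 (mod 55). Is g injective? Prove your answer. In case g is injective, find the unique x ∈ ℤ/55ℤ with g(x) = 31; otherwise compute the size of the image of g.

26

Computing x^13 mod 55 for each x (by repeated squaring, reducing mod 55 at every step), the values g(0), g(1), …, g(54) are: 0, 1, 52, 38, 9, 15, 51, 2, 28, 14, 10, 11, 12, 8, 49, 20, 26, 7, 13, 39, 25, 21, 22, 23, 19, 5, 31, 37, 18, 24, 50, 36, 32, 33, 34, 30, 16, 42, 48, 29, 35, 6, 47, 43, 44, 45, 41, 27, 53, 4, 40, 46, 17, 3, 54.
Every element of ℤ/55ℤ appears exactly once in this list, so g is a bijection, and in particular injective.
Since g is injective, we read off the preimage of 31 from the same table: g(26) = 31, so g⁻¹(31) = 26.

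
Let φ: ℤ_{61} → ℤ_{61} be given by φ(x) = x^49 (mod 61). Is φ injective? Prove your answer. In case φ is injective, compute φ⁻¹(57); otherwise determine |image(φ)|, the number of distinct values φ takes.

12

Since 61 is prime, the nonzero elements of ℤ_{61} form a cyclic group of order 60.
As gcd(49, 60) = 1, raising to the 49th power is a bijection on this group: if x_1^49 ≡ x_2^49 then (x_1x_2^{−1})^49 = 1, and the only element of order dividing gcd(49, 60) = 1 is 1, so x_1 = x_2.
With φ(0) = 0 this makes φ injective on all of ℤ_{61}, hence bijective (finite equal-size domain and codomain). In particular φ is injective.
Since φ is injective, we find the preimage of 57. The inverse of x ↦ x^49 on (ℤ_{61})^× is x ↦ x^49, because 49·49 = 2401 = 40·60 + 1 ≡ 1 (mod 60) and x^{60} = 1 for x ≠ 0 (Fermat). So φ⁻¹(57) = 57^49 mod 61.
Repeated squaring mod 61: 57^1 ≡ 57, 57^2 ≡ 57² = 3249 ≡ 16, 57^4 ≡ 16² = 256 ≡ 12, 57^8 ≡ 12² = 144 ≡ 22, 57^16 ≡ 22² = 484 ≡ 57, 57^32 ≡ 57² = 3249 ≡ 16. Since 49 = 32 + 16 + 1, 57^49 ≡ 16·57·57: 16·57 = 912 ≡ 58, then 58·57 = 3306 ≡ 12. So 57^49 ≡ 12 (mod 61).
Hence φ⁻¹(57) = 12.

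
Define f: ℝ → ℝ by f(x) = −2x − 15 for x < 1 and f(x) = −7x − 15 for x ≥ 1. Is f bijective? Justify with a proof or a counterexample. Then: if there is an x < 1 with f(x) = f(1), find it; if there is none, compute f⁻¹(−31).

16/7

Both pieces are strictly decreasing (slopes −2 and −7), so each is injective on its own interval.
The left piece maps (−∞, 1) onto (−17, ∞); the right piece maps [1, ∞) onto (−∞, −22].
The images leave a gap (−17 has no preimage), so f is not surjective, hence not bijective.
Because the two images are disjoint, no x < 1 has f(x) = f(1), so we compute f⁻¹(−31): −31 lies in (−∞, −22], so solve −7x − 15 = −31: x = (−31 + 15)/(−7) = 16/7.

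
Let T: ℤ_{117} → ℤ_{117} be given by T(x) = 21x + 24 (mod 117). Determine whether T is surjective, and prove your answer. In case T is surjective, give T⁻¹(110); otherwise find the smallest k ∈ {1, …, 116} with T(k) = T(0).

39

Since gcd(21, 117) = 3, we have 21x ≡ 0 (mod 3) for all x, so T(x) ≡ 0 (mod 3).
But 1 ≢ 0 (mod 3), so 1 ∈ ℤ_{117} has no preimage. Thus T is not surjective.
Since T is not surjective, we find the least positive k with T(k) = T(0): this means 21k ≡ 0 (mod 117), i.e. 117 ∣ 21k. Since gcd(21, 117) = 3, dividing through by 3 this holds exactly when 39 ∣ 7k, and as gcd(7, 39) = 1, exactly when 39 ∣ k.
The smallest positive such k is 39.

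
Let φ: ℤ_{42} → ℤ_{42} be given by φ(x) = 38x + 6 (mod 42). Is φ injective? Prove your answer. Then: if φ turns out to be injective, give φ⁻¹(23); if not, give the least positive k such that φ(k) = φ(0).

21

We have gcd(38, 42) = 2 > 1. Taking s = 0 and t = 21: φ(0) = 6 and φ(21) = 38·21 + 6 = 804 ≡ 6 (mod 42).
So φ(0) = φ(21) while 0 ≠ 21, therefore φ is not injective.
Since φ is not injective, we find the least positive k with φ(k) = φ(0): this means 38k ≡ 0 (mod 42), i.e. 42 ∣ 38k. Since gcd(38, 42) = 2, dividing through by 2 this holds exactly when 21 ∣ 19k, and as gcd(19, 21) = 1, exactly when 21 ∣ k.
The smallest positive such k is 21.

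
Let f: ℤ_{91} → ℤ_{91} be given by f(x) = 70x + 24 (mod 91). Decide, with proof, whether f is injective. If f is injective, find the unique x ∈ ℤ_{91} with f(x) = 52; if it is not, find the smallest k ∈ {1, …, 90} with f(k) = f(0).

We have gcd(70, 91) = 7 > 1. Taking u = 0 and v = 13: f(0) = 24 and f(13) = 70·13 + 24 = 934 ≡ 24 (mod 91).
So f(0) = f(13) while 0 ≠ 13, therefore f is not injective.
Since f is not injective, we find the least positive k with f(k) = f(0): this means 70k ≡ 0 (mod 91), i.e. 91 ∣ 70k. Since gcd(70, 91) = 7, dividing through by 7 this holds exactly when 13 ∣ 10k, and as gcd(10, 13) = 1, exactly when 13 ∣ k.
The smallest positive such k is 13.

13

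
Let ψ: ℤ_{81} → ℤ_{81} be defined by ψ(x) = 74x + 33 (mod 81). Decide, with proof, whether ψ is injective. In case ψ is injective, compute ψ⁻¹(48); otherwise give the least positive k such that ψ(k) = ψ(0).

Suppose ψ(u) = ψ(v) in ℤ_{81}. Then 74u + 33 ≡ 74v + 33 (mod 81), thus 74(u − v) ≡ 0 (mod 81).
Since gcd(74, 81) = 1, 74 is invertible modulo 81, therefore u − v ≡ 0 (mod 81), i.e. u = v.
Hence ψ is injective.
We now compute 74⁻¹ mod 81 explicitly. Euclid's algorithm: 81 = 1·74 + 7, 74 = 10·7 + 4, 7 = 1·4 + 3, 4 = 1·3 + 1; back-substituting gives 1 = 23·74 − 21·81, so 74⁻¹ ≡ 23 (mod 81).
Since ψ is injective, we find ψ⁻¹(48): we need 74x ≡ 48 − 33 ≡ 15 (mod 81). Using 74⁻¹ = 23: x ≡ 23·15 = 345 = 4·81 + 21, so x = 21.
Check: ψ(21) = 74·21 + 33 = 1587 = 19·81 + 48 ≡ 48 (mod 81).

21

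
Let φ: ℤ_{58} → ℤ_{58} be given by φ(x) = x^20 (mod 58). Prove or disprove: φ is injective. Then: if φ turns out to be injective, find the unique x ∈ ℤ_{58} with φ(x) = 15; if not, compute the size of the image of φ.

φ(3): Repeated squaring mod 58: 3^1 ≡ 3, 3^2 ≡ 3² = 9, 3^4 ≡ 9² = 81 ≡ 23, 3^8 ≡ 23² = 529 ≡ 7, 3^16 ≡ 7² = 49. Since 20 = 16 + 4, 3^20 ≡ 49·23: 49·23 = 1127 ≡ 25. So 3^20 ≡ 25 (mod 58).
φ(7): Repeated squaring mod 58: 7^1 ≡ 7, 7^2 ≡ 7² = 49, 7^4 ≡ 49² = 2401 ≡ 23, 7^8 ≡ 23² = 529 ≡ 7, 7^16 ≡ 7² = 49. Since 20 = 16 + 4, 7^20 ≡ 49·23: 49·23 = 1127 ≡ 25. So 7^20 ≡ 25 (mod 58).
So φ(3) = φ(7) = 25 while 3 ≠ 7, hence φ is not injective.
Since φ is not injective, we determine |image(φ)|. Computing x^20 mod 58 for each x (by repeated squaring, reducing mod 58 at every step), the values φ(0), φ(1), …, φ(57) are: 0, 1, 52, 25, 36, 23, 24, 25, 16, 45, 36, 49, 30, 49, 24, 53, 20, 1, 20, 7, 16, 45, 54, 53, 52, 7, 54, 23, 30, 29, 30, 23, 54, 7, 52, 53, 54, 45, 16, 7, 20, 1, 20, 53, 24, 49, 30, 49, 36, 45, 16, 25, 24, 23, 36, 25, 52, 1.
The distinct values are {0, 1, 7, 16, 20, 23, 24, 25, 29, 30, 36, 45, 49, 52, 53, 54}; there are 16 of them.

16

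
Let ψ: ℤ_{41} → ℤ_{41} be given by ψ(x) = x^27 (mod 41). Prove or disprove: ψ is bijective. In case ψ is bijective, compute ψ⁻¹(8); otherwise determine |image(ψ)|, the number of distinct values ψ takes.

Since 41 is prime, the nonzero elements of ℤ_{41} form a cyclic group of order 40.
As gcd(27, 40) = 1, raising to the 27th power is a bijection on this group: if u^27 ≡ v^27 then (uv^{−1})^27 = 1, and the only element of order dividing gcd(27, 40) = 1 is 1, so u = v.
With ψ(0) = 0 this makes ψ injective on all of ℤ_{41}, hence bijective (finite equal-size domain and codomain). In particular ψ is bijective.
Since ψ is bijective, we find the preimage of 8. The inverse of x ↦ x^27 on (ℤ_{41})^× is x ↦ x^3, because 27·3 = 81 = 2·40 + 1 ≡ 1 (mod 40) and x^{40} = 1 for x ≠ 0 (Fermat). So ψ⁻¹(8) = 8^3 mod 41.
Repeated squaring mod 41: 8^1 ≡ 8, 8^2 ≡ 8² = 64 ≡ 23. Since 3 = 2 + 1, 8^3 ≡ 23·8: 23·8 = 184 ≡ 20. So 8^3 ≡ 20 (mod 41).
Hence ψ⁻¹(8) = 20.

20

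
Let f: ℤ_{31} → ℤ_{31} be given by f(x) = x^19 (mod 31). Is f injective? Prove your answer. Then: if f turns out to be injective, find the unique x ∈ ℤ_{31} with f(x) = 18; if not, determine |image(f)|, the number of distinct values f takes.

10

Since 31 is prime, the nonzero elements of ℤ_{31} form a cyclic group of order 30.
As gcd(19, 30) = 1, raising to the 19th power is a bijection on this group: if a^19 ≡ b^19 then (ab^{−1})^19 = 1, and the only element of order dividing gcd(19, 30) = 1 is 1, so a = b.
With f(0) = 0 this makes f injective on all of ℤ_{31}, hence bijective (finite equal-size domain and codomain). In particular f is injective.
Since f is injective, we find the preimage of 18. The inverse of x ↦ x^19 on (ℤ_{31})^× is x ↦ x^19, because 19·19 = 361 = 12·30 + 1 ≡ 1 (mod 30) and x^{30} = 1 for x ≠ 0 (Fermat). So f⁻¹(18) = 18^19 mod 31.
Repeated squaring mod 31: 18^1 ≡ 18, 18^2 ≡ 18² = 324 ≡ 14, 18^4 ≡ 14² = 196 ≡ 10, 18^8 ≡ 10² = 100 ≡ 7, 18^16 ≡ 7² = 49 ≡ 18. Since 19 = 16 + 2 + 1, 18^19 ≡ 18·14·18: 18·14 = 252 ≡ 4, then 4·18 = 72 ≡ 10. So 18^19 ≡ 10 (mod 31).
Hence f⁻¹(18) = 10.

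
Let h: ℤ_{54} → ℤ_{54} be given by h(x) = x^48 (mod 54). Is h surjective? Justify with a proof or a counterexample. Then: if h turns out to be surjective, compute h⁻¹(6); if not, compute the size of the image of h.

8

h(0) = 0^48 = 0.
h(6): Repeated squaring mod 54: 6^1 ≡ 6, 6^2 ≡ 6² = 36, 6^4 ≡ 36² = 1296 ≡ 0, 6^8 ≡ 0² = 0, 6^16 ≡ 0² = 0, 6^32 ≡ 0² = 0. Since 48 = 32 + 16, 6^48 ≡ 0·0: 0·0 = 0. So 6^48 ≡ 0 (mod 54).
So h(0) = h(6) = 0 while 0 ≠ 6, thus h is not injective.
A non-injective map from the 54-element set ℤ_{54} to itself takes at most 53 distinct values, so it cannot be surjective. Therefore h is not surjective.
Since h is not surjective, we determine |image(h)|. Computing x^48 mod 54 for each x (by repeated squaring, reducing mod 54 at every step), the values h(0), h(1), …, h(53) are: 0, 1, 46, 27, 10, 37, 0, 19, 28, 27, 28, 19, 0, 37, 10, 27, 46, 1, 0, 1, 46, 27, 10, 37, 0, 19, 28, 27, 28, 19, 0, 37, 10, 27, 46, 1, 0, 1, 46, 27, 10, 37, 0, 19, 28, 27, 28, 19, 0, 37, 10, 27, 46, 1.
The distinct values are {0, 1, 10, 19, 27, 28, 37, 46}; there are 8 of them.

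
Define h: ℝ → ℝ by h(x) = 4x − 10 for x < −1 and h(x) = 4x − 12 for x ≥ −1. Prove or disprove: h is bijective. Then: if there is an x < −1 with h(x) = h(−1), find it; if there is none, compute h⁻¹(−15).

-3/2

Both pieces are strictly increasing (slopes 4 and 4), so each is injective on its own interval.
The left piece maps (−∞, −1) onto (−∞, −14); the right piece maps [−1, ∞) onto [−16, ∞).
These images overlap. In particular h(−1) = −16 (right piece), and solving 4x − 10 = −16 on the left piece gives x = −3/2 < −1.
So h(−3/2) = h(−1) with −3/2 ≠ −1, and h is not injective, hence not bijective. This x = −3/2 is the requested value below −1.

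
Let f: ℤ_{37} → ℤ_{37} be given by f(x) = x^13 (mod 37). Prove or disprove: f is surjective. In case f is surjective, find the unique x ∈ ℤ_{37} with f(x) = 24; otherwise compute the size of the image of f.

Since 37 is prime, the nonzero elements of ℤ_{37} form a cyclic group of order 36.
As gcd(13, 36) = 1, raising to the 13th power is a bijection on this group: if a^13 ≡ b^13 then (ab^{−1})^13 = 1, and the only element of order dividing gcd(13, 36) = 1 is 1, so a = b.
With f(0) = 0 this makes f injective on all of ℤ_{37}, hence bijective (finite equal-size domain and codomain). In particular f is surjective.
Since f is surjective, we find the preimage of 24. The inverse of x ↦ x^13 on (ℤ_{37})^× is x ↦ x^25, because 13·25 = 325 = 9·36 + 1 ≡ 1 (mod 36) and x^{36} = 1 for x ≠ 0 (Fermat). So f⁻¹(24) = 24^25 mod 37.
Repeated squaring mod 37: 24^1 ≡ 24, 24^2 ≡ 24² = 576 ≡ 21, 24^4 ≡ 21² = 441 ≡ 34, 24^8 ≡ 34² = 1156 ≡ 9, 24^16 ≡ 9² = 81 ≡ 7. Since 25 = 16 + 8 + 1, 24^25 ≡ 7·9·24: 7·9 = 63 ≡ 26, then 26·24 = 624 ≡ 32. So 24^25 ≡ 32 (mod 37).
Hence f⁻¹(24) = 32.

32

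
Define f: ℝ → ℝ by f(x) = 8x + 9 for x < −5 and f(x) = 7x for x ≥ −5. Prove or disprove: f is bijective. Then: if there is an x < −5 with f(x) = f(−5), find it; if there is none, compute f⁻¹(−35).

-11/2

Both pieces are strictly increasing (slopes 8 and 7), so each is injective on its own interval.
The left piece maps (−∞, −5) onto (−∞, −31); the right piece maps [−5, ∞) onto [−35, ∞).
These images overlap. In particular f(−5) = −35 (right piece), and solving 8x + 9 = −35 on the left piece gives x = −11/2 < −5.
So f(−11/2) = f(−5) with −11/2 ≠ −5, and f is not injective, hence not bijective. This x = −11/2 is the requested value below −5.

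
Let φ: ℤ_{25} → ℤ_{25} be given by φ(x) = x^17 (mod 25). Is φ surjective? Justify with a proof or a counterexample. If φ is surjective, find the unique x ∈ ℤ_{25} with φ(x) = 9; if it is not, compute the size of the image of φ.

φ(0) = 0^17 = 0.
φ(5): Repeated squaring mod 25: 5^1 ≡ 5, 5^2 ≡ 5² = 25 ≡ 0, 5^4 ≡ 0² = 0, 5^8 ≡ 0² = 0, 5^16 ≡ 0² = 0. Since 17 = 16 + 1, 5^17 ≡ 0·5: 0·5 = 0. So 5^17 ≡ 0 (mod 25).
So φ(0) = φ(5) = 0 while 0 ≠ 5, so φ is not injective.
A non-injective map from the 25-element set ℤ_{25} to itself takes at most 24 distinct values, so it cannot be surjective. Therefore φ is not surjective.
Since φ is not surjective, we determine |image(φ)|. Computing x^17 mod 25 for each x (by repeated squaring, reducing mod 25 at every step), the values φ(0), φ(1), …, φ(24) are: 0, 1, 22, 13, 9, 0, 11, 7, 23, 19, 0, 21, 17, 8, 4, 0, 6, 2, 18, 14, 0, 16, 12, 3, 24.
The distinct values are {0, 1, 2, 3, 4, 6, 7, 8, 9, 11, 12, 13, 14, 16, 17, 18, 19, 21, 22, 23, 24}; there are 21 of them.

21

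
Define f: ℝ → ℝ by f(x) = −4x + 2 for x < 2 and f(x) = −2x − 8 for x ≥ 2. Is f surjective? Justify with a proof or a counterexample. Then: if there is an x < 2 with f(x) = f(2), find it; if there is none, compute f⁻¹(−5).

Both pieces are strictly decreasing (slopes −4 and −2), so each is injective on its own interval.
The left piece maps (−∞, 2) onto (−6, ∞); the right piece maps [2, ∞) onto (−∞, −12].
The union (−6, ∞) ∪ (−∞, −12] omits the interval between −6 and −12; in particular −6 has no preimage. So f is not surjective.
Because the two images are disjoint, no x < 2 has f(x) = f(2), so we compute f⁻¹(−5): −5 lies in (−6, ∞), so solve −4x + 2 = −5: x = (−5 − 2)/(−4) = 7/4.

7/4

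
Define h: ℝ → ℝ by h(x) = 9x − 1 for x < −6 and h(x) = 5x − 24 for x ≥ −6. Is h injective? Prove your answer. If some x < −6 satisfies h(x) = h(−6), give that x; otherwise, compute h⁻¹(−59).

Both pieces are strictly increasing (slopes 9 and 5), so each is injective on its own interval.
The left piece maps (−∞, −6) onto (−∞, −55); the right piece maps [−6, ∞) onto [−54, ∞).
These images are disjoint, so no value is attained by both pieces. Therefore h is injective.
Because the two images are disjoint, no x < −6 has h(x) = h(−6), so we compute h⁻¹(−59): −59 lies in (−∞, −55), so solve 9x − 1 = −59: x = (−59 + 1)/9 = −58/9.

-58/9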